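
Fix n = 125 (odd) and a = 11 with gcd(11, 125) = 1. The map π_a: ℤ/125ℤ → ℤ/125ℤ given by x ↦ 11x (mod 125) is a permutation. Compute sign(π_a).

+1

Trace 81: π^k(81) = [81, 16, 51, 61, 46, 6, 66] for k=0..6.
13 cycles of lengths [25, 25, 25, 25, 5, 5, 5, 5, 1, 1, 1, 1, 1].
13 cycles on 125: each ℓ→(−1)^(ℓ−1), product (−1)^112 = +1.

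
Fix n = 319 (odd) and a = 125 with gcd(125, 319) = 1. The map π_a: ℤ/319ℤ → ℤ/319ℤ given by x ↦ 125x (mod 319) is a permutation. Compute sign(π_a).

Orbit of 86 under x↦125x: [86, 223, 122, 257, 225, 53, 245]… (length divides ord_319(125)).
9 cycles of lengths [70, 70, 70, 70, 14, 14, 5, 5, 1].
n − c = 319 − 9 = 310; sign = (−1)^310 = +1.

+1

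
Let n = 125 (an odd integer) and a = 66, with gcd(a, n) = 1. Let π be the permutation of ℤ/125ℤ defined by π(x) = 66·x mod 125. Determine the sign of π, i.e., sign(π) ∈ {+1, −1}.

Orbit of 26 under x↦66x: [26, 91, 6, 21, 11, 101, 41]… (length divides ord_125(66)).
Cycle lengths of π_66 on ℤ/125ℤ: [25, 25, 25, 25, 5, 5, 5, 5, 1, 1, 1, 1, 1]; 13 cycles in total.
13 cycles on 125: each ℓ→(−1)^(ℓ−1), product (−1)^112 = +1.
Via Zolotarev, sign(π_{66}) = (66|125) = +1.

+1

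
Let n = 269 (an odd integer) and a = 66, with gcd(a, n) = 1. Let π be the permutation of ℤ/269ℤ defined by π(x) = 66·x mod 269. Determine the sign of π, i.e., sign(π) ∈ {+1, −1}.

Trace 54: π^k(54) = [54, 67, 118, 256, 218, 131, 38] for k=0..6.
Cycle lengths of π_66 on ℤ/269ℤ: [67, 67, 67, 67, 1]; 5 cycles in total.
sign(π) = (−1)^{n − #cycles} = (−1)^{269−5} = (−1)^264 = +1.

+1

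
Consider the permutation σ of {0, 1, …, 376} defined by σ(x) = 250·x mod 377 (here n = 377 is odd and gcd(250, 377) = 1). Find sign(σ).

Orbit of 224 under x↦250x: [224, 204, 105, 237, 61, 170, 276]… (length divides ord_377(250)).
π_250 has 10 disjoint cycles with lengths [84, 84, 84, 84, 28, 3, 3, 3, 3, 1] on {0,…,376}.
sign(π) = (−1)^{n − #cycles} = (−1)^{377−10} = (−1)^367 = -1.

-1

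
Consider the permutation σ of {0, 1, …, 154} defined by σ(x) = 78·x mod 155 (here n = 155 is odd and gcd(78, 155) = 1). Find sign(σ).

-1

Start at x=128: 128 → 64 → 32 → 16 → 8 → 4 → 2 → … (one orbit).
14 cycles of lengths [20, 20, 20, 20, 20, 20, 5, 5, 5, 5, 5, 5, 4, 1].
14 cycles on 155: each ℓ→(−1)^(ℓ−1), product (−1)^141 = -1.
Check: (78/155) = -1 by Zolotarev.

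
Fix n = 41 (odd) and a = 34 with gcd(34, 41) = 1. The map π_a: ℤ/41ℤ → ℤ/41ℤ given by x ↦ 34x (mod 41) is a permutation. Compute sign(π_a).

Trace 34: π^k(34) = [34, 8, 26, 23, 3, 20, 24] for k=0..6.
Cycle type of π: 40 + 1; total 2 cycles.
n − c = 41 − 2 = 39; sign = (−1)^39 = -1.

-1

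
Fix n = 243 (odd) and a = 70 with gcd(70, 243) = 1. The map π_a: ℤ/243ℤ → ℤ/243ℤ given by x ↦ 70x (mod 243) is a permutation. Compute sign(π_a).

Orbit of 76 under x↦70x: [76, 217, 124, 175, 100, 196, 112]… (length divides ord_243(70)).
The orbit structure of x ↦ 70x mod 243: 11 orbits of sizes [81, 81, 27, 27, 9, 9, 3, 3, 1, 1, 1].
With 11 cycles on 243 points, sign = (−1)^{243−11} = +1.
Via Zolotarev, sign(π_{70}) = (70|243) = +1.

+1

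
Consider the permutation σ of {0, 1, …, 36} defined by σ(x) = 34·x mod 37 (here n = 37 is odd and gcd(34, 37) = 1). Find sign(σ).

+1

Trace 7: π^k(7) = [7, 16, 26, 33, 12, 1, 34] for k=0..6.
The orbit structure of x ↦ 34x mod 37: 5 orbits of sizes [9, 9, 9, 9, 1].
n − c = 37 − 5 = 32; sign = (−1)^32 = +1.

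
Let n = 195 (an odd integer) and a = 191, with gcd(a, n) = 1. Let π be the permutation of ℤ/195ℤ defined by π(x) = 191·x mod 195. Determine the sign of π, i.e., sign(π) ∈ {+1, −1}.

-1

Trace 1: π^k(1) = [1, 191, 16, 131, 61, 146] for k=0..5.
π_191 has 50 disjoint cycles with lengths [6, 6, 6, 6, 6, 6, 6, 6, 6, 6, 6, 6, 6, 6, 6, 6, 6, 6, 6, 6, 3, 3, 3, 3, 3, 3, 3, 3, 3, 3, 3, 3, 3, 3, 3, 3, 3, 3, 3, 3, 2, 2, 2, 2, 2, 1, 1, 1, 1, 1] on {0,…,194}.
50 cycles on 195: each ℓ→(−1)^(ℓ−1), product (−1)^145 = -1.
Check: (191/195) = -1 by Zolotarev.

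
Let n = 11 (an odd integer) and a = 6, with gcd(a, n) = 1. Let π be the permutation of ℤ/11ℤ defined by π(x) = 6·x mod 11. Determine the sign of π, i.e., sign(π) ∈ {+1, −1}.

Trace 8: π^k(8) = [8, 4, 2, 1, 6, 3, 7] for k=0..6.
Decompose π into cycles: lengths [10, 1] (2 cycles, including the fixed point 0).
With 2 cycles on 11 points, sign = (−1)^{11−2} = -1.
Via Zolotarev, sign(π_{6}) = (6|11) = -1.

-1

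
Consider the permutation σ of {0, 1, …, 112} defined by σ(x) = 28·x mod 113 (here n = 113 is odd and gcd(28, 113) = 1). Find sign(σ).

+1

Trace 1: π^k(1) = [1, 28, 106, 30, 49, 16, 109] for k=0..6.
Cycle lengths of π_28 on ℤ/113ℤ: [7, 7, 7, 7, 7, 7, 7, 7, 7, 7, 7, 7, 7, 7, 7, 7, 1]; 17 cycles in total.
n − c = 113 − 17 = 96; sign = (−1)^96 = +1.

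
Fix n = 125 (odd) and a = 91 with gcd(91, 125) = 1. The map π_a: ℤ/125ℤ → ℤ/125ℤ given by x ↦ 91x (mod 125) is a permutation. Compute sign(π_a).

+1

Start at x=61: 61 → 51 → 16 → 81 → 121 → 11 → 1 → … (one orbit).
13 cycles of lengths [25, 25, 25, 25, 5, 5, 5, 5, 1, 1, 1, 1, 1].
Σ(ℓ_i−1) = 125−13 = 112; sign = (−1)^112 = +1.
The Jacobi symbol (91|125) = +1 (Zolotarev) agrees.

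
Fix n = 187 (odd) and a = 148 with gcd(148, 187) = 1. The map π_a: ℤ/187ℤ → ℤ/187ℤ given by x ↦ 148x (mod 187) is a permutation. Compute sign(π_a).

-1

Orbit of 152 under x↦148x: [152, 56, 60, 91, 4, 31, 100]… (length divides ord_187(148)).
The orbit structure of x ↦ 148x mod 187: 6 orbits of sizes [80, 80, 16, 5, 5, 1].
sign(π) = (−1)^{n − #cycles} = (−1)^{187−6} = (−1)^181 = -1.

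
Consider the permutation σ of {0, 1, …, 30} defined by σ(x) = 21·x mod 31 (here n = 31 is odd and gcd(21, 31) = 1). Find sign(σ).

-1

Orbit of 30 under x↦21x: [30, 10, 24, 8, 13, 25, 29]… (length divides ord_31(21)).
The orbit structure of x ↦ 21x mod 31: 2 orbits of sizes [30, 1].
2 cycles on 31: each ℓ→(−1)^(ℓ−1), product (−1)^29 = -1.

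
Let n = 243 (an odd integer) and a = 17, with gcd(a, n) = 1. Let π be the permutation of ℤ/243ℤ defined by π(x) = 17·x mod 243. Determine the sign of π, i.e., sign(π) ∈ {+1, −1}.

-1

Trace 44: π^k(44) = [44, 19, 80, 145, 35, 109, 152] for k=0..6.
Cycle type of π: 54×3 + 18×3 + 6×3 + 2×4 + 1; total 14 cycles.
Σ(ℓ_i−1) = 243−14 = 229; sign = (−1)^229 = -1.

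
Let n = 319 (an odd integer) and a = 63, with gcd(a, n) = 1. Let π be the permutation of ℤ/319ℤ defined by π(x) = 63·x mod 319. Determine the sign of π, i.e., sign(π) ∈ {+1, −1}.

Start at x=149: 149 → 136 → 274 → 36 → 35 → 291 → 150 → … (one orbit).
8 cycles of lengths [70, 70, 70, 70, 14, 14, 10, 1].
319 − 8 = 311 transpositions; sign(π) = (−1)^311 = -1.

-1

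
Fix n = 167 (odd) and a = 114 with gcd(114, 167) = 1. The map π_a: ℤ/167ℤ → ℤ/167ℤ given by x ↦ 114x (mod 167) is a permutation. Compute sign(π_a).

+1

Trace 54: π^k(54) = [54, 144, 50, 22, 3, 8, 77] for k=0..6.
Decompose π into cycles: lengths [83, 83, 1] (3 cycles, including the fixed point 0).
3 cycles on 167: each ℓ→(−1)^(ℓ−1), product (−1)^164 = +1.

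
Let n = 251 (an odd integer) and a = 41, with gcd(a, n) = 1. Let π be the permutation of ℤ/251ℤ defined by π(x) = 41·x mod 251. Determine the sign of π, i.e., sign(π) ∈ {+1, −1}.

Start at x=154: 154 → 39 → 93 → 48 → 211 → 117 → 28 → … (one orbit).
The orbit structure of x ↦ 41x mod 251: 3 orbits of sizes [125, 125, 1].
Σ(ℓ_i−1) = 251−3 = 248; sign = (−1)^248 = +1.
(41|251)_J = +1 (Zolotarev's lemma cross-check).

+1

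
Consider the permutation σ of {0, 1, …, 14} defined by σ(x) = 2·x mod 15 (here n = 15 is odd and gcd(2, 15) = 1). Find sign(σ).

+1

Orbit of 2 under x↦2x: [2, 4, 8, 1]… (length divides ord_15(2)).
Cycle lengths of π_2 on ℤ/15ℤ: [4, 4, 4, 2, 1]; 5 cycles in total.
15 − 5 = 10 transpositions; sign(π) = (−1)^10 = +1.
The Jacobi symbol (2|15) = +1 (Zolotarev) agrees.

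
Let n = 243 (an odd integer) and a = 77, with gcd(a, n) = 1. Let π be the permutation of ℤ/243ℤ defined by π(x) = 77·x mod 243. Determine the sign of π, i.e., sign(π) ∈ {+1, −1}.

Trace 238: π^k(238) = [238, 101, 1, 77, 97, 179, 175] for k=0..6.
π_77 has 6 disjoint cycles with lengths [162, 54, 18, 6, 2, 1] on {0,…,242}.
n − c = 243 − 6 = 237; sign = (−1)^237 = -1.
The Jacobi symbol (77|243) = -1 (Zolotarev) agrees.

-1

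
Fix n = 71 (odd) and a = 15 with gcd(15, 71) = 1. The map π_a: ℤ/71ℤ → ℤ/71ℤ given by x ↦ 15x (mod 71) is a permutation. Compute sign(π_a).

Orbit of 30 under x↦15x: [30, 24, 5, 4, 60, 48, 10]… (length divides ord_71(15)).
Decompose π into cycles: lengths [35, 35, 1] (3 cycles, including the fixed point 0).
n − c = 71 − 3 = 68; sign = (−1)^68 = +1.

+1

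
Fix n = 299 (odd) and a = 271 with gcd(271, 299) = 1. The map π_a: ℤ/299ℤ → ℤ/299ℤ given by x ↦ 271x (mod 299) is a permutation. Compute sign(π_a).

-1

Trace 146: π^k(146) = [146, 98, 246, 288, 9, 47, 179] for k=0..6.
The orbit structure of x ↦ 271x mod 299: 6 orbits of sizes [132, 132, 12, 11, 11, 1].
Σ(ℓ_i−1) = 299−6 = 293; sign = (−1)^293 = -1.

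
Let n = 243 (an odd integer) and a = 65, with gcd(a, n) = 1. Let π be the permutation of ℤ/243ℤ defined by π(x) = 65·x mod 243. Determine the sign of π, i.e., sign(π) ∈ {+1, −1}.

Start at x=83: 83 → 49 → 26 → 232 → 14 → 181 → 101 → … (one orbit).
Decompose π into cycles: lengths [162, 54, 18, 6, 2, 1] (6 cycles, including the fixed point 0).
sign(π) = (−1)^{n − #cycles} = (−1)^{243−6} = (−1)^237 = -1.
Via Zolotarev, sign(π_{65}) = (65|243) = -1.

-1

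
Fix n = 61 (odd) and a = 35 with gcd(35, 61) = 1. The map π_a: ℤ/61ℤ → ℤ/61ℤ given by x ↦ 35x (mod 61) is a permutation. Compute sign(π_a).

Start at x=33: 33 → 57 → 43 → 41 → 32 → 22 → 38 → … (one orbit).
Cycle lengths of π_35 on ℤ/61ℤ: [60, 1]; 2 cycles in total.
Σ(ℓ_i−1) = 61−2 = 59; sign = (−1)^59 = -1.
Via Zolotarev, sign(π_{35}) = (35|61) = -1.

-1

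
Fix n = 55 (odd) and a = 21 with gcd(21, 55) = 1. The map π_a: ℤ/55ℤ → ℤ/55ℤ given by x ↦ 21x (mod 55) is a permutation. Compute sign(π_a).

-1

Orbit of 21 under x↦21x: [21, 1]… (length divides ord_55(21)).
Decompose π into cycles: lengths [2, 2, 2, 2, 2, 2, 2, 2, 2, 2, 2, 2, 2, 2, 2, 2, 2, 2, 2, 2, 2, 2, 2, 2, 2, 1, 1, 1, 1, 1] (30 cycles, including the fixed point 0).
Σ(ℓ_i−1) = 55−30 = 25; sign = (−1)^25 = -1.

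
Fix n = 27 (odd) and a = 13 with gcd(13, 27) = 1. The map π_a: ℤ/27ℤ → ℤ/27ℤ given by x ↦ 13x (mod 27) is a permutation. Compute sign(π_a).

+1

Trace 4: π^k(4) = [4, 25, 1, 13, 7, 10, 22] for k=0..6.
Cycle lengths of π_13 on ℤ/27ℤ: [9, 9, 3, 3, 1, 1, 1]; 7 cycles in total.
sign(π) = (−1)^{n − #cycles} = (−1)^{27−7} = (−1)^20 = +1.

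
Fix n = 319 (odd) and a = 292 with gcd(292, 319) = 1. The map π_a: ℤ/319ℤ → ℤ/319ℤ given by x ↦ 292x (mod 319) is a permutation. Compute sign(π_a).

Orbit of 256 under x↦292x: [256, 106, 9, 76, 181, 217, 202]… (length divides ord_319(292)).
Decompose π into cycles: lengths [140, 140, 28, 10, 1] (5 cycles, including the fixed point 0).
n − c = 319 − 5 = 314; sign = (−1)^314 = +1.

+1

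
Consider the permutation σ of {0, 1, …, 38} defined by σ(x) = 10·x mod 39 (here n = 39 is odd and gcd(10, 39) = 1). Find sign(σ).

Trace 22: π^k(22) = [22, 25, 16, 4, 1, 10] for k=0..5.
π_10 has 9 disjoint cycles with lengths [6, 6, 6, 6, 6, 6, 1, 1, 1] on {0,…,38}.
With 9 cycles on 39 points, sign = (−1)^{39−9} = +1.
The Jacobi symbol (10|39) = +1 (Zolotarev) agrees.

+1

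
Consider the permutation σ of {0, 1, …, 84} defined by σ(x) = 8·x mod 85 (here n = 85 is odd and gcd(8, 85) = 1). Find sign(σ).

Trace 64: π^k(64) = [64, 2, 16, 43, 4, 32, 1] for k=0..6.
π_8 has 12 disjoint cycles with lengths [8, 8, 8, 8, 8, 8, 8, 8, 8, 8, 4, 1] on {0,…,84}.
sign(π) = (−1)^{n − #cycles} = (−1)^{85−12} = (−1)^73 = -1.
(8|85)_J = -1 (Zolotarev's lemma cross-check).

-1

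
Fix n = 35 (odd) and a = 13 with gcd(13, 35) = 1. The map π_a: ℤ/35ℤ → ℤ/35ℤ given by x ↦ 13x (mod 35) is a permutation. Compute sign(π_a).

Start at x=1: 1 → 13 → 29 → 27 → 1 (one orbit).
Cycle type of π: 4×7 + 2×3 + 1; total 11 cycles.
sign(π) = (−1)^{n − #cycles} = (−1)^{35−11} = (−1)^24 = +1.

+1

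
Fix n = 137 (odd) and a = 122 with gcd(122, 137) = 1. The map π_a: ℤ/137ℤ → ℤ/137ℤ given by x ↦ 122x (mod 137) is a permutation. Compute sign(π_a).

+1

Start at x=123: 123 → 73 → 1 → 122 → 88 → 50 → 72 → … (one orbit).
9 cycles of lengths [17, 17, 17, 17, 17, 17, 17, 17, 1].
137 − 9 = 128 transpositions; sign(π) = (−1)^128 = +1.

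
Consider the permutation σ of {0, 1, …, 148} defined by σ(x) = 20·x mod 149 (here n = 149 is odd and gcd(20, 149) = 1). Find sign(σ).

+1

Orbit of 31 under x↦20x: [31, 24, 33, 64, 88, 121, 36]… (length divides ord_149(20)).
Cycle type of π: 74×2 + 1; total 3 cycles.
sign(π) = (−1)^{n − #cycles} = (−1)^{149−3} = (−1)^146 = +1.
Check: (20/149) = +1 by Zolotarev.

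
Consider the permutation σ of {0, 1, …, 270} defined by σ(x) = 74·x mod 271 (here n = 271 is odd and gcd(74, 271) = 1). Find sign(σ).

Orbit of 136 under x↦74x: [136, 37, 28, 175, 213, 44, 4]… (length divides ord_271(74)).
π_74 has 3 disjoint cycles with lengths [135, 135, 1] on {0,…,270}.
Σ(ℓ_i−1) = 271−3 = 268; sign = (−1)^268 = +1.

+1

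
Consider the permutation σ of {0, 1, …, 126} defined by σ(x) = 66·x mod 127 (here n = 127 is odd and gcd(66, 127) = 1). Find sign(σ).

Start at x=1: 1 → 66 → 38 → 95 → 47 → 54 → 8 → … (one orbit).
The orbit structure of x ↦ 66x mod 127: 4 orbits of sizes [42, 42, 42, 1].
n − c = 127 − 4 = 123; sign = (−1)^123 = -1.

-1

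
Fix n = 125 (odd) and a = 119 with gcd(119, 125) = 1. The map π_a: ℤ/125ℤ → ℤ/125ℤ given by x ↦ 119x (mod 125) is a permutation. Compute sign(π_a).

+1

Start at x=41: 41 → 4 → 101 → 19 → 11 → 59 → 21 → … (one orbit).
Cycle type of π: 50×2 + 10×2 + 2×2 + 1; total 7 cycles.
7 cycles on 125: each ℓ→(−1)^(ℓ−1), product (−1)^118 = +1.
Check: (119/125) = +1 by Zolotarev.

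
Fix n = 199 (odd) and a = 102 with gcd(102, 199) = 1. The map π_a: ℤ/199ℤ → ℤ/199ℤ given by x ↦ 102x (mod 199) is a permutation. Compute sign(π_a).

Start at x=155: 155 → 89 → 123 → 9 → 122 → 106 → 66 → … (one orbit).
π_102 has 3 disjoint cycles with lengths [99, 99, 1] on {0,…,198}.
With 3 cycles on 199 points, sign = (−1)^{199−3} = +1.

+1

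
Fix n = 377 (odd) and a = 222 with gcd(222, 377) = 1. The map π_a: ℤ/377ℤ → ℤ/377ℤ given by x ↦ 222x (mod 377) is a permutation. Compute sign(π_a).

Trace 274: π^k(274) = [274, 131, 53, 79, 196, 157, 170] for k=0..6.
Cycle type of π: 28×13 + 1×13; total 26 cycles.
n − c = 377 − 26 = 351; sign = (−1)^351 = -1.
The Jacobi symbol (222|377) = -1 (Zolotarev) agrees.

-1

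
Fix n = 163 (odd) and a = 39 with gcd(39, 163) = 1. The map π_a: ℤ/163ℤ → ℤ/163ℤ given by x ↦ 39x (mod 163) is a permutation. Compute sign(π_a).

+1

Start at x=155: 155 → 14 → 57 → 104 → 144 → 74 → 115 → … (one orbit).
The orbit structure of x ↦ 39x mod 163: 3 orbits of sizes [81, 81, 1].
n − c = 163 − 3 = 160; sign = (−1)^160 = +1.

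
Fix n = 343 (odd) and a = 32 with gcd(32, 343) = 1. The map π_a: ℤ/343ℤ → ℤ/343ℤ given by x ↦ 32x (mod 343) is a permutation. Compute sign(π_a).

+1

Start at x=106: 106 → 305 → 156 → 190 → 249 → 79 → 127 → … (one orbit).
7 cycles of lengths [147, 147, 21, 21, 3, 3, 1].
343 − 7 = 336 transpositions; sign(π) = (−1)^336 = +1.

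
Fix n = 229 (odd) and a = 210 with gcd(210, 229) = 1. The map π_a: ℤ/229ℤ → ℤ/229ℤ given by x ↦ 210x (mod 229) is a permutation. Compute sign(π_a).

Start at x=187: 187 → 111 → 181 → 225 → 76 → 159 → 185 → … (one orbit).
Cycle lengths of π_210 on ℤ/229ℤ: [114, 114, 1]; 3 cycles in total.
3 cycles on 229: each ℓ→(−1)^(ℓ−1), product (−1)^226 = +1.
Via Zolotarev, sign(π_{210}) = (210|229) = +1.

+1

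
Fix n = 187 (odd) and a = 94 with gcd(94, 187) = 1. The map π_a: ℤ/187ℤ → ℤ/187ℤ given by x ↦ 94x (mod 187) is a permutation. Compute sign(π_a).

-1

Orbit of 8 under x↦94x: [8, 4, 2, 1, 94, 47, 117]… (length divides ord_187(94)).
Cycle lengths of π_94 on ℤ/187ℤ: [40, 40, 40, 40, 10, 8, 8, 1]; 8 cycles in total.
n − c = 187 − 8 = 179; sign = (−1)^179 = -1.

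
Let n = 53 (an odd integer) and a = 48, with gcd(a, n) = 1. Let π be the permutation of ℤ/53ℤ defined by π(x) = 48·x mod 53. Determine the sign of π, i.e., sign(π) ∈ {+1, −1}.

Orbit of 40 under x↦48x: [40, 12, 46, 35, 37, 27, 24]… (length divides ord_53(48)).
The orbit structure of x ↦ 48x mod 53: 2 orbits of sizes [52, 1].
2 cycles on 53: each ℓ→(−1)^(ℓ−1), product (−1)^51 = -1.

-1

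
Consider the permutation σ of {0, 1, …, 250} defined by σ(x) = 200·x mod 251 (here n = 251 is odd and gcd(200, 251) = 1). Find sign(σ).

-1

Trace 246: π^k(246) = [246, 4, 47, 113, 10, 243, 157] for k=0..6.
Cycle type of π: 50×5 + 1; total 6 cycles.
6 cycles on 251: each ℓ→(−1)^(ℓ−1), product (−1)^245 = -1.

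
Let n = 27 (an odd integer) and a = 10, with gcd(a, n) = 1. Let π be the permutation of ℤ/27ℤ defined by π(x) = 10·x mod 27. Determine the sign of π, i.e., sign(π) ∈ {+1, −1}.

+1

Trace 19: π^k(19) = [19, 1, 10] for k=0..2.
π_10 has 15 disjoint cycles with lengths [3, 3, 3, 3, 3, 3, 1, 1, 1, 1, 1, 1, 1, 1, 1] on {0,…,26}.
Σ(ℓ_i−1) = 27−15 = 12; sign = (−1)^12 = +1.
Check: (10/27) = +1 by Zolotarev.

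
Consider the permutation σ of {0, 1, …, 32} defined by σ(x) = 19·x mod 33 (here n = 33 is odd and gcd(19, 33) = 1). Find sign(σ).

-1

Start at x=16: 16 → 7 → 1 → 19 → 31 → 28 → 4 → … (one orbit).
The orbit structure of x ↦ 19x mod 33: 6 orbits of sizes [10, 10, 10, 1, 1, 1].
Σ(ℓ_i−1) = 33−6 = 27; sign = (−1)^27 = -1.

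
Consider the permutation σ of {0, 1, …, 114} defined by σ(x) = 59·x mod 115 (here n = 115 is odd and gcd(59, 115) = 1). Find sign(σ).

+1

Start at x=1: 1 → 59 → 31 → 104 → 41 → 4 → 6 → … (one orbit).
The orbit structure of x ↦ 59x mod 115: 9 orbits of sizes [22, 22, 22, 22, 11, 11, 2, 2, 1].
sign(π) = (−1)^{n − #cycles} = (−1)^{115−9} = (−1)^106 = +1.
Zolotarev: (59|115) = +1, matching the cycle-count sign.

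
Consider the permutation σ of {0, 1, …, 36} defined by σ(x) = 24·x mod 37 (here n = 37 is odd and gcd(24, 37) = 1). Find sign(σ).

Trace 20: π^k(20) = [20, 36, 13, 16, 14, 3, 35] for k=0..6.
Decompose π into cycles: lengths [36, 1] (2 cycles, including the fixed point 0).
n − c = 37 − 2 = 35; sign = (−1)^35 = -1.
(24|37)_J = -1 (Zolotarev's lemma cross-check).

-1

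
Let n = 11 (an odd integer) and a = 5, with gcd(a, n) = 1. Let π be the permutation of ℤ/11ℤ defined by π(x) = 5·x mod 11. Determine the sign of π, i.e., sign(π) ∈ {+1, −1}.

Trace 5: π^k(5) = [5, 3, 4, 9, 1] for k=0..4.
π_5 has 3 disjoint cycles with lengths [5, 5, 1] on {0,…,10}.
sign(π) = (−1)^{n − #cycles} = (−1)^{11−3} = (−1)^8 = +1.
Check: (5/11) = +1 by Zolotarev.

+1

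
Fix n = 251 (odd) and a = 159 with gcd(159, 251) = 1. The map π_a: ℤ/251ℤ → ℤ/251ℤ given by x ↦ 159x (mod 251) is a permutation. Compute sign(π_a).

-1

Orbit of 83 under x↦159x: [83, 145, 214, 141, 80, 170, 173]… (length divides ord_251(159)).
π_159 has 2 disjoint cycles with lengths [250, 1] on {0,…,250}.
Σ(ℓ_i−1) = 251−2 = 249; sign = (−1)^249 = -1.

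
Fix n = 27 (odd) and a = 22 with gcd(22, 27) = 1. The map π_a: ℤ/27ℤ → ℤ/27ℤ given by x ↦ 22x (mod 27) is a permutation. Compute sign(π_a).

+1

Trace 7: π^k(7) = [7, 19, 13, 16, 1, 22, 25] for k=0..6.
Cycle type of π: 9×2 + 3×2 + 1×3; total 7 cycles.
7 cycles on 27: each ℓ→(−1)^(ℓ−1), product (−1)^20 = +1.
Via Zolotarev, sign(π_{22}) = (22|27) = +1.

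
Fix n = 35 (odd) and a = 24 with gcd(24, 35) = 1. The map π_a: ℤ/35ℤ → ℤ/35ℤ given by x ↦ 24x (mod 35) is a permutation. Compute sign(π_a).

Trace 24: π^k(24) = [24, 16, 34, 11, 19, 1] for k=0..5.
π_24 has 8 disjoint cycles with lengths [6, 6, 6, 6, 6, 2, 2, 1] on {0,…,34}.
n − c = 35 − 8 = 27; sign = (−1)^27 = -1.
(24|35)_J = -1 (Zolotarev's lemma cross-check).

-1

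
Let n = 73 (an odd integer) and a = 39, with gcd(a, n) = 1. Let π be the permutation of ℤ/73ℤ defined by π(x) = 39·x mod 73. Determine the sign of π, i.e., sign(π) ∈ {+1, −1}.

Start at x=70: 70 → 29 → 36 → 17 → 6 → 15 → 1 → … (one orbit).
2 cycles of lengths [72, 1].
Σ(ℓ_i−1) = 73−2 = 71; sign = (−1)^71 = -1.
(39|73)_J = -1 (Zolotarev's lemma cross-check).

-1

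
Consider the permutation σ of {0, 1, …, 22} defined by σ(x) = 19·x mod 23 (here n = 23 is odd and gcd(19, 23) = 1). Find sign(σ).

Start at x=19: 19 → 16 → 5 → 3 → 11 → 2 → 15 → … (one orbit).
Decompose π into cycles: lengths [22, 1] (2 cycles, including the fixed point 0).
Σ(ℓ_i−1) = 23−2 = 21; sign = (−1)^21 = -1.
Check: (19/23) = -1 by Zolotarev.

-1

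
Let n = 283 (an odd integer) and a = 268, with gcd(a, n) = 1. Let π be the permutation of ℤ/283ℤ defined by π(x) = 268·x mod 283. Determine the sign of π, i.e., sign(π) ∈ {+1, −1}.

Start at x=253: 253 → 167 → 42 → 219 → 111 → 33 → 71 → … (one orbit).
π_268 has 4 disjoint cycles with lengths [94, 94, 94, 1] on {0,…,282}.
With 4 cycles on 283 points, sign = (−1)^{283−4} = -1.
The Jacobi symbol (268|283) = -1 (Zolotarev) agrees.

-1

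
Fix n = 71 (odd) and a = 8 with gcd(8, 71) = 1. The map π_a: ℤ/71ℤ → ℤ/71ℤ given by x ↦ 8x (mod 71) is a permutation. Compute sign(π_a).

+1

Trace 57: π^k(57) = [57, 30, 27, 3, 24, 50, 45] for k=0..6.
The orbit structure of x ↦ 8x mod 71: 3 orbits of sizes [35, 35, 1].
Σ(ℓ_i−1) = 71−3 = 68; sign = (−1)^68 = +1.
Zolotarev: (8|71) = +1, matching the cycle-count sign.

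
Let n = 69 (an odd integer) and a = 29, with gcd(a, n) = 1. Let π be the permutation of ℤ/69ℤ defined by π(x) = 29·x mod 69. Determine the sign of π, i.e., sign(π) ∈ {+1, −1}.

-1

Start at x=2: 2 → 58 → 26 → 64 → 62 → 4 → 47 → … (one orbit).
Cycle lengths of π_29 on ℤ/69ℤ: [22, 22, 11, 11, 2, 1]; 6 cycles in total.
n − c = 69 − 6 = 63; sign = (−1)^63 = -1.
Via Zolotarev, sign(π_{29}) = (29|69) = -1.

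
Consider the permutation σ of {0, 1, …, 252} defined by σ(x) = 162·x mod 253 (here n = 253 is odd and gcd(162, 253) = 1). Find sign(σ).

-1

Trace 93: π^k(93) = [93, 139, 1, 162, 185, 116, 70] for k=0..6.
Decompose π into cycles: lengths [10, 10, 10, 10, 10, 10, 10, 10, 10, 10, 10, 10, 10, 10, 10, 10, 10, 10, 10, 10, 10, 10, 10, 1, 1, 1, 1, 1, 1, 1, 1, 1, 1, 1, 1, 1, 1, 1, 1, 1, 1, 1, 1, 1, 1, 1] (46 cycles, including the fixed point 0).
46 cycles on 253: each ℓ→(−1)^(ℓ−1), product (−1)^207 = -1.
Via Zolotarev, sign(π_{162}) = (162|253) = -1.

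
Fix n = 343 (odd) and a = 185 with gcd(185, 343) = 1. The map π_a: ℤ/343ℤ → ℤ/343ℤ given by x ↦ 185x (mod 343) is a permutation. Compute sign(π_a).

-1

Trace 125: π^k(125) = [125, 144, 229, 176, 318, 177, 160] for k=0..6.
4 cycles of lengths [294, 42, 6, 1].
With 4 cycles on 343 points, sign = (−1)^{343−4} = -1.
Zolotarev: (185|343) = -1, matching the cycle-count sign.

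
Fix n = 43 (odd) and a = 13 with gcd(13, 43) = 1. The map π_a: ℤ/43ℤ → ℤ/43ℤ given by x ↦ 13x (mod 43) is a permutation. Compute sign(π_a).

+1

Start at x=23: 23 → 41 → 17 → 6 → 35 → 25 → 24 → … (one orbit).
Cycle lengths of π_13 on ℤ/43ℤ: [21, 21, 1]; 3 cycles in total.
43 − 3 = 40 transpositions; sign(π) = (−1)^40 = +1.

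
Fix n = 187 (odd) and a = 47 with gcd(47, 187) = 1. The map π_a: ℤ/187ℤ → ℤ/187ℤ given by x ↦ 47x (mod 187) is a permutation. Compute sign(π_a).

+1

Trace 135: π^k(135) = [135, 174, 137, 81, 67, 157, 86] for k=0..6.
The orbit structure of x ↦ 47x mod 187: 15 orbits of sizes [20, 20, 20, 20, 20, 20, 20, 20, 5, 5, 4, 4, 4, 4, 1].
sign(π) = (−1)^{n − #cycles} = (−1)^{187−15} = (−1)^172 = +1.
The Jacobi symbol (47|187) = +1 (Zolotarev) agrees.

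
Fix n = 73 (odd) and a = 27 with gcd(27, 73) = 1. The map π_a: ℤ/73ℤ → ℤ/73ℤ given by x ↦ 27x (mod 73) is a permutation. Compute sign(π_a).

+1

Trace 72: π^k(72) = [72, 46, 1, 27] for k=0..3.
Decompose π into cycles: lengths [4, 4, 4, 4, 4, 4, 4, 4, 4, 4, 4, 4, 4, 4, 4, 4, 4, 4, 1] (19 cycles, including the fixed point 0).
73 − 19 = 54 transpositions; sign(π) = (−1)^54 = +1.
(27|73)_J = +1 (Zolotarev's lemma cross-check).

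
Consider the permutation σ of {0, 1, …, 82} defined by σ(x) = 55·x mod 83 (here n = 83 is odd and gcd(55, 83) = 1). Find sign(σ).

-1

Start at x=69: 69 → 60 → 63 → 62 → 7 → 53 → 10 → … (one orbit).
The orbit structure of x ↦ 55x mod 83: 2 orbits of sizes [82, 1].
n − c = 83 − 2 = 81; sign = (−1)^81 = -1.
Check: (55/83) = -1 by Zolotarev.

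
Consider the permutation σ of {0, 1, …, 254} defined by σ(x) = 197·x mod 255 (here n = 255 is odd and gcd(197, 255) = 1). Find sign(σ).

Trace 229: π^k(229) = [229, 233, 1, 197, 49, 218, 106] for k=0..6.
The orbit structure of x ↦ 197x mod 255: 20 orbits of sizes [16, 16, 16, 16, 16, 16, 16, 16, 16, 16, 16, 16, 16, 16, 16, 4, 4, 4, 2, 1].
Σ(ℓ_i−1) = 255−20 = 235; sign = (−1)^235 = -1.
Via Zolotarev, sign(π_{197}) = (197|255) = -1.

-1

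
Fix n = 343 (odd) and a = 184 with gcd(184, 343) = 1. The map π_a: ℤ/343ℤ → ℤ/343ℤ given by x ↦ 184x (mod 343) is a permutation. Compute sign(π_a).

Trace 15: π^k(15) = [15, 16, 200, 99, 37, 291, 36] for k=0..6.
The orbit structure of x ↦ 184x mod 343: 7 orbits of sizes [147, 147, 21, 21, 3, 3, 1].
7 cycles on 343: each ℓ→(−1)^(ℓ−1), product (−1)^336 = +1.

+1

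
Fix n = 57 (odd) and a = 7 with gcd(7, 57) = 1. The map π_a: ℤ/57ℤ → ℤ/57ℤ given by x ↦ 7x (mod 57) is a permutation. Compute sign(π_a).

+1

Start at x=1: 1 → 7 → 49 → 1 (one orbit).
Decompose π into cycles: lengths [3, 3, 3, 3, 3, 3, 3, 3, 3, 3, 3, 3, 3, 3, 3, 3, 3, 3, 1, 1, 1] (21 cycles, including the fixed point 0).
21 cycles on 57: each ℓ→(−1)^(ℓ−1), product (−1)^36 = +1.
Zolotarev: (7|57) = +1, matching the cycle-count sign.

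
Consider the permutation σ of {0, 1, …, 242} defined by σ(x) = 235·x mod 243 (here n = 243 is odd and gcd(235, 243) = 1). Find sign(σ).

Start at x=154: 154 → 226 → 136 → 127 → 199 → 109 → 100 → … (one orbit).
27 cycles of lengths [27, 27, 27, 27, 27, 27, 9, 9, 9, 9, 9, 9, 3, 3, 3, 3, 3, 3, 1, 1, 1, 1, 1, 1, 1, 1, 1].
sign(π) = (−1)^{n − #cycles} = (−1)^{243−27} = (−1)^216 = +1.
Via Zolotarev, sign(π_{235}) = (235|243) = +1.

+1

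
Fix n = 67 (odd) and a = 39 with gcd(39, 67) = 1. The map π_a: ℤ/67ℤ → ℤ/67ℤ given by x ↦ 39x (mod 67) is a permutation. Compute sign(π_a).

Start at x=26: 26 → 9 → 16 → 21 → 15 → 49 → 35 → … (one orbit).
3 cycles of lengths [33, 33, 1].
3 cycles on 67: each ℓ→(−1)^(ℓ−1), product (−1)^64 = +1.
Zolotarev: (39|67) = +1, matching the cycle-count sign.

+1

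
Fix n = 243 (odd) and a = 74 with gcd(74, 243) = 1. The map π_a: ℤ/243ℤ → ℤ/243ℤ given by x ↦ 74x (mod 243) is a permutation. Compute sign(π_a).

-1

Trace 196: π^k(196) = [196, 167, 208, 83, 67, 98, 205] for k=0..6.
Decompose π into cycles: lengths [162, 54, 18, 6, 2, 1] (6 cycles, including the fixed point 0).
With 6 cycles on 243 points, sign = (−1)^{243−6} = -1.
Zolotarev: (74|243) = -1, matching the cycle-count sign.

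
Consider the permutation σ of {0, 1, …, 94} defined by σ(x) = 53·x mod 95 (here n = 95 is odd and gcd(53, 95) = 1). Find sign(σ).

+1

Start at x=12: 12 → 66 → 78 → 49 → 32 → 81 → 18 → … (one orbit).
Cycle type of π: 36×2 + 18 + 4 + 1; total 5 cycles.
Σ(ℓ_i−1) = 95−5 = 90; sign = (−1)^90 = +1.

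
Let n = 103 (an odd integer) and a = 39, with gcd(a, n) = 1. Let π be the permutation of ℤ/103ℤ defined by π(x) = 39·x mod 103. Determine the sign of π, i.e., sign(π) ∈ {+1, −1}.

Start at x=94: 94 → 61 → 10 → 81 → 69 → 13 → 95 → … (one orbit).
π_39 has 4 disjoint cycles with lengths [34, 34, 34, 1] on {0,…,102}.
n − c = 103 − 4 = 99; sign = (−1)^99 = -1.

-1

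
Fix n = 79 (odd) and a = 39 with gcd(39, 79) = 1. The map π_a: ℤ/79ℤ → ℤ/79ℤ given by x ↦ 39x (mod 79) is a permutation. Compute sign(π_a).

-1

Start at x=12: 12 → 73 → 3 → 38 → 60 → 49 → 15 → … (one orbit).
Decompose π into cycles: lengths [78, 1] (2 cycles, including the fixed point 0).
n − c = 79 − 2 = 77; sign = (−1)^77 = -1.
The Jacobi symbol (39|79) = -1 (Zolotarev) agrees.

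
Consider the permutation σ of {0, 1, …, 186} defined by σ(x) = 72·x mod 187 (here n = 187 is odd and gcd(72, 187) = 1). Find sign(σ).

Orbit of 16 under x↦72x: [16, 30, 103, 123, 67, 149, 69]… (length divides ord_187(72)).
Cycle type of π: 20×8 + 10 + 4×4 + 1; total 14 cycles.
187 − 14 = 173 transpositions; sign(π) = (−1)^173 = -1.

-1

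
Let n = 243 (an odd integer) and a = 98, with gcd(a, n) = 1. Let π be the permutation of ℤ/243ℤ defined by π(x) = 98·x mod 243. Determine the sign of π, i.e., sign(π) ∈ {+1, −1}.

Start at x=188: 188 → 199 → 62 → 1 → 98 → 127 → 53 → … (one orbit).
Cycle type of π: 54×3 + 18×3 + 6×3 + 2×4 + 1; total 14 cycles.
sign(π) = (−1)^{n − #cycles} = (−1)^{243−14} = (−1)^229 = -1.
Check: (98/243) = -1 by Zolotarev.

-1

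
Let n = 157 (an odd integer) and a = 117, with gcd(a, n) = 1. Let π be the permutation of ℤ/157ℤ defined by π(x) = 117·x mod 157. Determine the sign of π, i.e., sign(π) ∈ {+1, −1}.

+1

Trace 113: π^k(113) = [113, 33, 93, 48, 121, 27, 19] for k=0..6.
3 cycles of lengths [78, 78, 1].
Σ(ℓ_i−1) = 157−3 = 154; sign = (−1)^154 = +1.
(117|157)_J = +1 (Zolotarev's lemma cross-check).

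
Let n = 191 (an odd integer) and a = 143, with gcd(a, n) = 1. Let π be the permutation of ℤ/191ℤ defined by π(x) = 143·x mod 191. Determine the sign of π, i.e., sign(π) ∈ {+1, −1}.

-1

Trace 64: π^k(64) = [64, 175, 4, 190, 48, 179, 3] for k=0..6.
2 cycles of lengths [190, 1].
2 cycles on 191: each ℓ→(−1)^(ℓ−1), product (−1)^189 = -1.
Via Zolotarev, sign(π_{143}) = (143|191) = -1.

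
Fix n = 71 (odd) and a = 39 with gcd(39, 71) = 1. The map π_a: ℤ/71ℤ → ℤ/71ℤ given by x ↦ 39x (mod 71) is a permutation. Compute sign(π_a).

Start at x=1: 1 → 39 → 30 → 34 → 48 → 26 → 20 → … (one orbit).
Cycle type of π: 14×5 + 1; total 6 cycles.
6 cycles on 71: each ℓ→(−1)^(ℓ−1), product (−1)^65 = -1.
Via Zolotarev, sign(π_{39}) = (39|71) = -1.

-1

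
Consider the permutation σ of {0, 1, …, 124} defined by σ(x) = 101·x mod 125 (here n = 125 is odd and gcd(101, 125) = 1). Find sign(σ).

Trace 51: π^k(51) = [51, 26, 1, 101, 76] for k=0..4.
The orbit structure of x ↦ 101x mod 125: 45 orbits of sizes [5, 5, 5, 5, 5, 5, 5, 5, 5, 5, 5, 5, 5, 5, 5, 5, 5, 5, 5, 5, 1, 1, 1, 1, 1, 1, 1, 1, 1, 1, 1, 1, 1, 1, 1, 1, 1, 1, 1, 1, 1, 1, 1, 1, 1].
125 − 45 = 80 transpositions; sign(π) = (−1)^80 = +1.
(101|125)_J = +1 (Zolotarev's lemma cross-check).

+1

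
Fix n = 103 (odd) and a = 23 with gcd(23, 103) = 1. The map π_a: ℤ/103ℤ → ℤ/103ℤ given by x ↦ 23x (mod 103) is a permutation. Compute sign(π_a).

+1

Start at x=14: 14 → 13 → 93 → 79 → 66 → 76 → 100 → … (one orbit).
The orbit structure of x ↦ 23x mod 103: 7 orbits of sizes [17, 17, 17, 17, 17, 17, 1].
103 − 7 = 96 transpositions; sign(π) = (−1)^96 = +1.
(23|103)_J = +1 (Zolotarev's lemma cross-check).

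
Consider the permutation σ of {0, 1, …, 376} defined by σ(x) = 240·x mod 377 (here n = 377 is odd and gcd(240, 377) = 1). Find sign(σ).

Start at x=89: 89 → 248 → 331 → 270 → 333 → 373 → 171 → … (one orbit).
Cycle lengths of π_240 on ℤ/377ℤ: [84, 84, 84, 84, 28, 12, 1]; 7 cycles in total.
7 cycles on 377: each ℓ→(−1)^(ℓ−1), product (−1)^370 = +1.
The Jacobi symbol (240|377) = +1 (Zolotarev) agrees.

+1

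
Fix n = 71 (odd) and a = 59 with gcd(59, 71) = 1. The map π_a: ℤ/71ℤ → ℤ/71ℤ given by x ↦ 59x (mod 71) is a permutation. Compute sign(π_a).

Trace 5: π^k(5) = [5, 11, 10, 22, 20, 44, 40] for k=0..6.
2 cycles of lengths [70, 1].
Σ(ℓ_i−1) = 71−2 = 69; sign = (−1)^69 = -1.

-1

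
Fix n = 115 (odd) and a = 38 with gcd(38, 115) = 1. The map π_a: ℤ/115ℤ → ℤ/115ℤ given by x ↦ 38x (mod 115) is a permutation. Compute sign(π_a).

Start at x=54: 54 → 97 → 6 → 113 → 39 → 102 → 81 → … (one orbit).
Cycle type of π: 44×2 + 22 + 4 + 1; total 5 cycles.
With 5 cycles on 115 points, sign = (−1)^{115−5} = +1.

+1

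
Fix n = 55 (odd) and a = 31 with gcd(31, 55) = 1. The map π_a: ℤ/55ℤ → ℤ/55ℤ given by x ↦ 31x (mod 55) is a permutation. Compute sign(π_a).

+1

Start at x=1: 1 → 31 → 26 → 36 → 16 → 1 (one orbit).
Cycle type of π: 5×10 + 1×5; total 15 cycles.
sign(π) = (−1)^{n − #cycles} = (−1)^{55−15} = (−1)^40 = +1.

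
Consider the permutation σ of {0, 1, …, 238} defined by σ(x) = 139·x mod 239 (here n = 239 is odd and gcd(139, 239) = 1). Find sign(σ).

Trace 24: π^k(24) = [24, 229, 44, 141, 1, 139, 201] for k=0..6.
18 cycles of lengths [14, 14, 14, 14, 14, 14, 14, 14, 14, 14, 14, 14, 14, 14, 14, 14, 14, 1].
239 − 18 = 221 transpositions; sign(π) = (−1)^221 = -1.

-1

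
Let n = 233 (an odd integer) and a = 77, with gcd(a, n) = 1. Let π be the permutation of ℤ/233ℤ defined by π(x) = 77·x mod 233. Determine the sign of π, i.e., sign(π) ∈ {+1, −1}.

Start at x=115: 115 → 1 → 77 → 104 → 86 → 98 → 90 → … (one orbit).
Decompose π into cycles: lengths [232, 1] (2 cycles, including the fixed point 0).
n − c = 233 − 2 = 231; sign = (−1)^231 = -1.
Check: (77/233) = -1 by Zolotarev.

-1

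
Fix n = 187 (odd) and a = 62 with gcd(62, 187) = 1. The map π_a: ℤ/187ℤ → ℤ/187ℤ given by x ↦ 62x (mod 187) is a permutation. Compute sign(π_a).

Trace 131: π^k(131) = [131, 81, 160, 9, 184, 1, 62] for k=0..6.
Cycle lengths of π_62 on ℤ/187ℤ: [80, 80, 16, 10, 1]; 5 cycles in total.
5 cycles on 187: each ℓ→(−1)^(ℓ−1), product (−1)^182 = +1.

+1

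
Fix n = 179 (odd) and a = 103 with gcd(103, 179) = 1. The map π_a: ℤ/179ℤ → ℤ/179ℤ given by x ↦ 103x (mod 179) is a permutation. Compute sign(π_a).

-1

Start at x=131: 131 → 68 → 23 → 42 → 30 → 47 → 8 → … (one orbit).
2 cycles of lengths [178, 1].
Σ(ℓ_i−1) = 179−2 = 177; sign = (−1)^177 = -1.
Zolotarev: (103|179) = -1, matching the cycle-count sign.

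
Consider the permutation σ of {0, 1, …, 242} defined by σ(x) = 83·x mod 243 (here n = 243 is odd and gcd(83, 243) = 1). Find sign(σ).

-1

Trace 136: π^k(136) = [136, 110, 139, 116, 151, 140, 199] for k=0..6.
Cycle lengths of π_83 on ℤ/243ℤ: [162, 54, 18, 6, 2, 1]; 6 cycles in total.
With 6 cycles on 243 points, sign = (−1)^{243−6} = -1.
(83|243)_J = -1 (Zolotarev's lemma cross-check).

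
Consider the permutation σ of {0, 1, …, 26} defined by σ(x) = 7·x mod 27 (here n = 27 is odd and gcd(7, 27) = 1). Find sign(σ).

+1

Orbit of 10 under x↦7x: [10, 16, 4, 1, 7, 22, 19]… (length divides ord_27(7)).
7 cycles of lengths [9, 9, 3, 3, 1, 1, 1].
With 7 cycles on 27 points, sign = (−1)^{27−7} = +1.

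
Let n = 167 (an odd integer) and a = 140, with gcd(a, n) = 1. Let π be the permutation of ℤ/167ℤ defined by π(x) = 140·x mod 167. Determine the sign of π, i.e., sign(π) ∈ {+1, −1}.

-1

Trace 154: π^k(154) = [154, 17, 42, 35, 57, 131, 137] for k=0..6.
π_140 has 2 disjoint cycles with lengths [166, 1] on {0,…,166}.
167 − 2 = 165 transpositions; sign(π) = (−1)^165 = -1.
Via Zolotarev, sign(π_{140}) = (140|167) = -1.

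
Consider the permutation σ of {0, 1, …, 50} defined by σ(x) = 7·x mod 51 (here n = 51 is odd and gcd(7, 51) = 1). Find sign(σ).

Orbit of 16 under x↦7x: [16, 10, 19, 31, 13, 40, 25]… (length divides ord_51(7)).
Cycle type of π: 16×3 + 1×3; total 6 cycles.
With 6 cycles on 51 points, sign = (−1)^{51−6} = -1.
Zolotarev: (7|51) = -1, matching the cycle-count sign.

-1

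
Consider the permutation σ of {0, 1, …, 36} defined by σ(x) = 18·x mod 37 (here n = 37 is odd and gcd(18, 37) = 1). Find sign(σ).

Start at x=2: 2 → 36 → 19 → 9 → 14 → 30 → 22 → … (one orbit).
Cycle type of π: 36 + 1; total 2 cycles.
37 − 2 = 35 transpositions; sign(π) = (−1)^35 = -1.

-1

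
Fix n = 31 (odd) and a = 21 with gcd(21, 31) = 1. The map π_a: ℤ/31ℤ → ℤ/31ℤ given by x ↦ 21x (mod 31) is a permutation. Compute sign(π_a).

Trace 8: π^k(8) = [8, 13, 25, 29, 20, 17, 16] for k=0..6.
Cycle type of π: 30 + 1; total 2 cycles.
sign(π) = (−1)^{n − #cycles} = (−1)^{31−2} = (−1)^29 = -1.
Zolotarev: (21|31) = -1, matching the cycle-count sign.

-1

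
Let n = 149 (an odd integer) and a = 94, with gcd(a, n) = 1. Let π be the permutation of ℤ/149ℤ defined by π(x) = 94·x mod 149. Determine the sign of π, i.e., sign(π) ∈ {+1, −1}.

-1

Trace 105: π^k(105) = [105, 36, 106, 130, 2, 39, 90] for k=0..6.
2 cycles of lengths [148, 1].
2 cycles on 149: each ℓ→(−1)^(ℓ−1), product (−1)^147 = -1.
(94|149)_J = -1 (Zolotarev's lemma cross-check).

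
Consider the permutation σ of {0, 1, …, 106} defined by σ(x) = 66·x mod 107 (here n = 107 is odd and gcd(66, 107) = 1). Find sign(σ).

-1

Start at x=55: 55 → 99 → 7 → 34 → 104 → 16 → 93 → … (one orbit).
2 cycles of lengths [106, 1].
Σ(ℓ_i−1) = 107−2 = 105; sign = (−1)^105 = -1.
Via Zolotarev, sign(π_{66}) = (66|107) = -1.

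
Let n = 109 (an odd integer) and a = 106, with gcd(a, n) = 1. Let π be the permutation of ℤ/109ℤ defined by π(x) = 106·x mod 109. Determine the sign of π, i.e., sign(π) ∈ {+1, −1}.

+1

Orbit of 45 under x↦106x: [45, 83, 78, 93, 48, 74, 105]… (length divides ord_109(106)).
The orbit structure of x ↦ 106x mod 109: 3 orbits of sizes [54, 54, 1].
3 cycles on 109: each ℓ→(−1)^(ℓ−1), product (−1)^106 = +1.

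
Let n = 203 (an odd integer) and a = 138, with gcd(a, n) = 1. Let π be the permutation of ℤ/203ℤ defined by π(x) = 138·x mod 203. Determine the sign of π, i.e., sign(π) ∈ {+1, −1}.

-1

Orbit of 96 under x↦138x: [96, 53, 6, 16, 178, 1, 138]… (length divides ord_203(138)).
Cycle lengths of π_138 on ℤ/203ℤ: [42, 42, 42, 42, 14, 14, 6, 1]; 8 cycles in total.
n − c = 203 − 8 = 195; sign = (−1)^195 = -1.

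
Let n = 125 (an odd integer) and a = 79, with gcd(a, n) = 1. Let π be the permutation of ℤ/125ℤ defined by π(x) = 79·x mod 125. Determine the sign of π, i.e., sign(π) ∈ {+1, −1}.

+1

Orbit of 6 under x↦79x: [6, 99, 71, 109, 111, 19, 1]… (length divides ord_125(79)).
Cycle lengths of π_79 on ℤ/125ℤ: [50, 50, 10, 10, 2, 2, 1]; 7 cycles in total.
With 7 cycles on 125 points, sign = (−1)^{125−7} = +1.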